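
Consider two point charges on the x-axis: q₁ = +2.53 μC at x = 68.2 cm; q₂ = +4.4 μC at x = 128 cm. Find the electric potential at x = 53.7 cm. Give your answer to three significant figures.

2.10×10⁵ V

The total potential is the scalar sum of each charge's contribution, V = Σ kqᵢ/rᵢ.
Distances from the field point to each charge: r₁ = 0.145 m, r₂ = 0.743 m.
V = k[(2.53×10⁻⁶)/(0.145) + (4.40×10⁻⁶)/(0.743)] = 2.10×10⁵ V.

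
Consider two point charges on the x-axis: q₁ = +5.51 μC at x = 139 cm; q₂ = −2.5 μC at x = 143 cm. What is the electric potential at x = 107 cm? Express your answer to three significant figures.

9.24×10⁴ V

Electric potential is a scalar, so the contributions from each charge add algebraically: V = Σ kqᵢ/rᵢ.
Distances from the field point to each charge: r₁ = 0.320 m, r₂ = 0.360 m.
V = k[(5.51×10⁻⁶)/(0.320) + (-2.50×10⁻⁶)/(0.360)] = 9.24×10⁴ V.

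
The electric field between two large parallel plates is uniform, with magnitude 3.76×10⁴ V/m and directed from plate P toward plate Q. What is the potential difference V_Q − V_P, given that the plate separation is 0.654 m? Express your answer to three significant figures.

-2.46×10⁴ V

In a uniform field, potential decreases in the direction of E: ΔV = −E·d for a displacement d parallel to E.
Going from P to Q is a displacement of 0.654 m along the field, so V_Q − V_P = −Ed = -2.46×10⁴ V.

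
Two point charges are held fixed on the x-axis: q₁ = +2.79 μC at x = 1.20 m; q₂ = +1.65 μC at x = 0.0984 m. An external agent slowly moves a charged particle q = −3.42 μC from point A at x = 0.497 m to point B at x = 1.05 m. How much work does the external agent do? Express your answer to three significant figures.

For quasistatic motion the external work equals the change in potential energy: W_ext = qΔV = q(V_B − V_A).
At A: distances to the source charges are 0.703 m, 0.399 m; V_A = Σ kqᵢ/rᵢ = 7.29×10⁴ V.
At B: distances to the source charges are 0.150 m, 0.952 m; V_B = Σ kqᵢ/rᵢ = 1.83×10⁵ V.
ΔV = V_B − V_A = 1.10×10⁵ V.
W_ext = qΔV = (-3.42×10⁻⁶ C)(1.10×10⁵ V) = -0.376 J.

-0.376 J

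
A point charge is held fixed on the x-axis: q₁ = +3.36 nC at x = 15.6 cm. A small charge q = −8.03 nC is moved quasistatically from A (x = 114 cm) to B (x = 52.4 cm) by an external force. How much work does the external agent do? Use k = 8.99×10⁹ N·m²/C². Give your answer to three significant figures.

For quasistatic motion the external work equals the change in potential energy: W_ext = qΔV = q(V_B − V_A).
At A: distance to the source charge is 0.984 m; V_A = kq₁/r = 30.7 V.
At B: distance to the source charge is 0.368 m; V_B = kq₁/r = 82.1 V.
ΔV = V_B − V_A = 51.4 V.
W_ext = qΔV = (-8.03×10⁻⁹ C)(51.4 V) = -4.13×10⁻⁷ J.

-4.13×10⁻⁷ J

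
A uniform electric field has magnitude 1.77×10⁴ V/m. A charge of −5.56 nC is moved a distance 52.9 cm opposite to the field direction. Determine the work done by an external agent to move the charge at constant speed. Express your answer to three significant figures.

The potential change for a displacement 52.9 cm opposite to the field direction is ΔV = +Ed = 9360 V.
W_ext = qΔV = -5.21×10⁻⁵ J.

-5.21×10⁻⁵ J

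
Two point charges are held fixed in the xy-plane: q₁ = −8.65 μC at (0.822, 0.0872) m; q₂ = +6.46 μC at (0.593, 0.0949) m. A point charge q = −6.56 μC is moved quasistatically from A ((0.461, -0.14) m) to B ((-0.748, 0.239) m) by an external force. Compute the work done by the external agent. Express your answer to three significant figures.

For quasistatic motion the external work equals the change in potential energy: W_ext = qΔV = q(V_B − V_A).
At A: distances to the source charges are 0.427 m, 0.269 m; V_A = Σ kqᵢ/rᵢ = 3.32×10⁴ V.
At B: distances to the source charges are 1.58 m, 1.35 m; V_B = Σ kqᵢ/rᵢ = -6240 V.
ΔV = V_B − V_A = -3.95×10⁴ V.
W_ext = qΔV = (-6.56×10⁻⁶ C)(-3.95×10⁴ V) = 0.259 J.

0.259 J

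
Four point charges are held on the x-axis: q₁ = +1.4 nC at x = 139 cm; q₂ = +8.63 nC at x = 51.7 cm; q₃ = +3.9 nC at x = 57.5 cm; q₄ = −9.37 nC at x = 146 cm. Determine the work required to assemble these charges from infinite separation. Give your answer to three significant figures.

2.57×10⁻⁶ J

The work to assemble the configuration equals its total potential energy, U = Σ kqᵢqⱼ/rᵢⱼ over all pairs.
Pair separations: r₁₂ = 0.873 m, r₁₃ = 0.815 m, r₁₄ = 0.0700 m, r₂₃ = 0.0580 m, r₂₄ = 0.943 m, r₃₄ = 0.885 m.
Summing all 6 pair terms gives U = 2.57×10⁻⁶ J.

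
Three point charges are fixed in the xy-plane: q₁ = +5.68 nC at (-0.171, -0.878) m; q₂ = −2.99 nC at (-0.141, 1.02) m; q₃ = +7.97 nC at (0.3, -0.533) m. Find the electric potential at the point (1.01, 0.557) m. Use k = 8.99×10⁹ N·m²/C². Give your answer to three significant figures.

Electric potential is a scalar, so the contributions from each charge add algebraically: V = Σ kqᵢ/rᵢ.
Distances from the field point to each charge: r₁ = 1.86 m, r₂ = 1.24 m, r₃ = 1.30 m.
V = k[(5.68×10⁻⁹)/(1.86) + (-2.99×10⁻⁹)/(1.24) + (7.97×10⁻⁹)/(1.30)] = 60.9 V.

60.9 V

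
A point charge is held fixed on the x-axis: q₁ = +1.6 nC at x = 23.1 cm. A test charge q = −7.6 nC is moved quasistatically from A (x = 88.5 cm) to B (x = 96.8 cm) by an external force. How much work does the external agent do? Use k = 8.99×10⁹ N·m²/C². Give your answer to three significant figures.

1.88×10⁻⁸ J

For quasistatic motion the external work equals the change in potential energy: W_ext = qΔV = q(V_B − V_A).
At A: distance to the source charge is 0.654 m; V_A = kq₁/r = 22.0 V.
At B: distance to the source charge is 0.737 m; V_B = kq₁/r = 19.5 V.
ΔV = V_B − V_A = -2.48 V.
W_ext = qΔV = (-7.60×10⁻⁹ C)(-2.48 V) = 1.88×10⁻⁸ J.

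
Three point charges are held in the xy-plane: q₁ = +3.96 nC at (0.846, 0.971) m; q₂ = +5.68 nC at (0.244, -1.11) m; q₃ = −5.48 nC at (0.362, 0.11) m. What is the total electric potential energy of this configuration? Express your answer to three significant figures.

-3.32×10⁻⁷ J

The assembly work is the sum of pairwise potential energies, U = Σ_{i<j} kqᵢqⱼ/rᵢⱼ.
Pair separations: r₁₂ = 2.17 m, r₁₃ = 0.988 m, r₂₃ = 1.23 m.
U = (9.33×10⁻⁸) + (-1.98×10⁻⁷) + (-2.28×10⁻⁷) = -3.32×10⁻⁷ J.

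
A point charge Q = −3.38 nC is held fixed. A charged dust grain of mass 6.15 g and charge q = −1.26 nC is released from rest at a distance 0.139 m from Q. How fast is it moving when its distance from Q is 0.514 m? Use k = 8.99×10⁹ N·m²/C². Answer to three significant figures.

8.08×10⁻³ m/s

Only the electrostatic force acts, so mechanical energy is conserved: ½mv² = U₁ − U₂ = kQq(1/r₁ − 1/r₂).
U₁ − U₂ = (8.99×10⁹ N·m²/C²)(-3.38×10⁻⁹ C)(-1.26×10⁻⁹ C)(1/0.139 − 1/0.514) = 2.01×10⁻⁷ J.
v = √(2·2.01×10⁻⁷/6.15×10⁻³) = 8.08×10⁻³ m/s.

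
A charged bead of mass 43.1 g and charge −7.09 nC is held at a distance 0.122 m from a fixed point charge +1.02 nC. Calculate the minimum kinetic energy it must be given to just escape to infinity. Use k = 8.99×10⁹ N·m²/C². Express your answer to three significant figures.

To just escape, total mechanical energy must reach zero at infinity: ½mv²_min + U = 0, so ½mv²_min = −U = |kQq|/r.
|U| = |kQq|/r = (8.99×10⁹ N·m²/C²)(1.02×10⁻⁹)(7.09×10⁻⁹)/(0.122) = 5.33×10⁻⁷ J.

5.33×10⁻⁷ J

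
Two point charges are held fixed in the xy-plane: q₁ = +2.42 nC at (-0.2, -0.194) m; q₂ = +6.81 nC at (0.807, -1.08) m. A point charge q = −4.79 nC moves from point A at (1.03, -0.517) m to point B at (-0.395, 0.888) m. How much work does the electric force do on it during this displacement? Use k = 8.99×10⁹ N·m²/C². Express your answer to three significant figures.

-3.44×10⁻⁷ J

The work done by the electric force is W_field = −ΔU = −q(V_B − V_A) = q(V_A − V_B).
At A: distances to the source charges are 1.27 m, 0.606 m; V_A = Σ kqᵢ/rᵢ = 118 V.
At B: distances to the source charges are 1.10 m, 2.31 m; V_B = Σ kqᵢ/rᵢ = 46.3 V.
ΔV = V_B − V_A = -71.9 V.
W_field = −qΔV = −(-4.79×10⁻⁹ C)(-71.9 V) = -3.44×10⁻⁷ J.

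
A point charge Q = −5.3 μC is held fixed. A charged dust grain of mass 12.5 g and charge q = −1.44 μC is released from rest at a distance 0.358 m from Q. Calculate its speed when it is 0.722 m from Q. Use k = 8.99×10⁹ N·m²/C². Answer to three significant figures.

3.93 m/s

Only the electrostatic force acts, so mechanical energy is conserved: ½mv² = U₁ − U₂ = kQq(1/r₁ − 1/r₂).
U₁ − U₂ = (8.99×10⁹ N·m²/C²)(-5.30×10⁻⁶ C)(-1.44×10⁻⁶ C)(1/0.358 − 1/0.722) = 0.0966 J.
v = √(2·0.0966/0.0125) = 3.93 m/s.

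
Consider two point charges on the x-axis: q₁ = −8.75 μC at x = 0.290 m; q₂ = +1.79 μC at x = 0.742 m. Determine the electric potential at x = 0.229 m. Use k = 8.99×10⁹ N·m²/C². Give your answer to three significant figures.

Electric potential is a scalar, so the contributions from each charge add algebraically: V = Σ kqᵢ/rᵢ.
Distances from the field point to each charge: r₁ = 0.0610 m, r₂ = 0.513 m.
V = k[(-8.75×10⁻⁶)/(0.0610) + (1.79×10⁻⁶)/(0.513)] = -1.26×10⁶ V.

-1.26×10⁶ V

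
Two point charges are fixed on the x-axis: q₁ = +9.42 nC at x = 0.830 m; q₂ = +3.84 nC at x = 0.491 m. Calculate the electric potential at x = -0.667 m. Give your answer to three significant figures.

86.4 V

The total potential is the scalar sum of each charge's contribution, V = Σ kqᵢ/rᵢ.
Distances from the field point to each charge: r₁ = 1.50 m, r₂ = 1.16 m.
V = k[(9.42×10⁻⁹)/(1.50) + (3.84×10⁻⁹)/(1.16)] = 86.4 V.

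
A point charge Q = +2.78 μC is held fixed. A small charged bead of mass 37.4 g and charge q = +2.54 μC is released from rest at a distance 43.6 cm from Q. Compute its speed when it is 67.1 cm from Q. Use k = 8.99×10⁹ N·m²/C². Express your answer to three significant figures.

1.65 m/s

Only the electrostatic force acts, so mechanical energy is conserved: ½mv² = U₁ − U₂ = kQq(1/r₁ − 1/r₂).
U₁ − U₂ = (8.99×10⁹ N·m²/C²)(2.78×10⁻⁶ C)(2.54×10⁻⁶ C)(1/0.436 − 1/0.671) = 0.0510 J.
v = √(2·0.0510/0.0374) = 1.65 m/s.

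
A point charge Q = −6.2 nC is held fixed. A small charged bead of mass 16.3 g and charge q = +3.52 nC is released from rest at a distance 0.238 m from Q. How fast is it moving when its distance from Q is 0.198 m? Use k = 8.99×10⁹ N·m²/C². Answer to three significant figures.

4.52×10⁻³ m/s

Only the electrostatic force acts, so mechanical energy is conserved: ½mv² = U₁ − U₂ = kQq(1/r₁ − 1/r₂).
U₁ − U₂ = (8.99×10⁹ N·m²/C²)(-6.20×10⁻⁹ C)(3.52×10⁻⁹ C)(1/0.238 − 1/0.198) = 1.67×10⁻⁷ J.
v = √(2·1.67×10⁻⁷/0.0163) = 4.52×10⁻³ m/s.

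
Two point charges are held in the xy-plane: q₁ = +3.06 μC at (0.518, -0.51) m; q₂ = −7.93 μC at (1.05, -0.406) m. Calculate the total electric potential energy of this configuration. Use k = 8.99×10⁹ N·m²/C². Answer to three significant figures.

The assembly work is the sum of pairwise potential energies, U = Σ_{i<j} kqᵢqⱼ/rᵢⱼ.
Pair separations: r₁₂ = 0.542 m.
U = (-0.402) = -0.402 J.

-0.402 J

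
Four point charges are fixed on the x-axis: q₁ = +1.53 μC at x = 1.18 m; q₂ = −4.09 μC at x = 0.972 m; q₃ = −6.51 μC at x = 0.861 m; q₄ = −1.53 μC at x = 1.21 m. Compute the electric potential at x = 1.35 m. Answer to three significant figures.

-2.34×10⁵ V

The total potential is the scalar sum of each charge's contribution, V = Σ kqᵢ/rᵢ.
Distances from the field point to each charge: r₁ = 0.170 m, r₂ = 0.378 m, r₃ = 0.489 m, r₄ = 0.140 m.
V = k[(1.53×10⁻⁶)/(0.170) + (-4.09×10⁻⁶)/(0.378) + (-6.51×10⁻⁶)/(0.489) + (-1.53×10⁻⁶)/(0.140)] = -2.34×10⁵ V.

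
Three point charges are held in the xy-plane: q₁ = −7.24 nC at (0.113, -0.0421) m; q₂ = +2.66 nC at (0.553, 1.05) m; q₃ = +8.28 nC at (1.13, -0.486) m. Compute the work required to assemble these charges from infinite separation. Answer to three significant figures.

-5.12×10⁻⁷ J

The assembly work is the sum of pairwise potential energies, U = Σ_{i<j} kqᵢqⱼ/rᵢⱼ.
Pair separations: r₁₂ = 1.18 m, r₁₃ = 1.11 m, r₂₃ = 1.64 m.
U = (-1.47×10⁻⁷) + (-4.86×10⁻⁷) + (1.21×10⁻⁷) = -5.12×10⁻⁷ J.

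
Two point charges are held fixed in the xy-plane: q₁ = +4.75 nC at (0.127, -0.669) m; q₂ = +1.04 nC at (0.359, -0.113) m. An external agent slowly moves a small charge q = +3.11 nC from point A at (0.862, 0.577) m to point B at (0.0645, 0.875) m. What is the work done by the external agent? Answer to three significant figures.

For quasistatic motion the external work equals the change in potential energy: W_ext = qΔV = q(V_B − V_A).
At A: distances to the source charges are 1.45 m, 0.854 m; V_A = Σ kqᵢ/rᵢ = 40.5 V.
At B: distances to the source charges are 1.55 m, 1.03 m; V_B = Σ kqᵢ/rᵢ = 36.7 V.
ΔV = V_B − V_A = -3.76 V.
W_ext = qΔV = (3.11×10⁻⁹ C)(-3.76 V) = -1.17×10⁻⁸ J.

-1.17×10⁻⁸ J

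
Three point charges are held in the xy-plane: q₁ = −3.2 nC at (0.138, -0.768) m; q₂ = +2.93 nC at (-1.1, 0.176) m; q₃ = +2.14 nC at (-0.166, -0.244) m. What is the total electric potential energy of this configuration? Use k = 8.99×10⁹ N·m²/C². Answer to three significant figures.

-1.01×10⁻⁷ J

The work to assemble the configuration equals its total potential energy, U = Σ kqᵢqⱼ/rᵢⱼ over all pairs.
Pair separations: r₁₂ = 1.56 m, r₁₃ = 0.606 m, r₂₃ = 1.02 m.
U = (-5.41×10⁻⁸) + (-1.02×10⁻⁷) + (5.50×10⁻⁸) = -1.01×10⁻⁷ J.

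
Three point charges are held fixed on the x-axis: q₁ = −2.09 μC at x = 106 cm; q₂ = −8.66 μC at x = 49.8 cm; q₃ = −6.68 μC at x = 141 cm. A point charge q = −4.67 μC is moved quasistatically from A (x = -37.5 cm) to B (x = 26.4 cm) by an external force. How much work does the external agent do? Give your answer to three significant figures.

For quasistatic motion the external work equals the change in potential energy: W_ext = qΔV = q(V_B − V_A).
At A: distances to the source charges are 1.44 m, 0.873 m, 1.78 m; V_A = Σ kqᵢ/rᵢ = -1.36×10⁵ V.
At B: distances to the source charges are 0.796 m, 0.234 m, 1.15 m; V_B = Σ kqᵢ/rᵢ = -4.09×10⁵ V.
ΔV = V_B − V_A = -2.73×10⁵ V.
W_ext = qΔV = (-4.67×10⁻⁶ C)(-2.73×10⁵ V) = 1.27 J.

1.27 J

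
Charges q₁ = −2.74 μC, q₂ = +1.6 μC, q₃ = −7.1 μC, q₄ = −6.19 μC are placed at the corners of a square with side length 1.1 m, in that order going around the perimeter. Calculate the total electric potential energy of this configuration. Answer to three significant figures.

0.424 J

The work to assemble the configuration equals its total potential energy, U = Σ kqᵢqⱼ/rᵢⱼ over all pairs.
The four side pairs have separation 1.10 m and the two diagonal pairs 1.56 m.
Summing all 6 pair terms gives U = 0.424 J.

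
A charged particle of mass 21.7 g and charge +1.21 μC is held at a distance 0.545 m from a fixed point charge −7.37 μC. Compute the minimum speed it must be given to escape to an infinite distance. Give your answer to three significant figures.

3.68 m/s

To just escape, total mechanical energy must reach zero at infinity: ½mv²_min + U = 0, so ½mv²_min = −U = |kQq|/r.
|U| = |kQq|/r = (8.99×10⁹ N·m²/C²)(7.37×10⁻⁶)(1.21×10⁻⁶)/(0.545) = 0.147 J.
v_min = √(2|U|/m) = √(2·0.147/0.0217) = 3.68 m/s.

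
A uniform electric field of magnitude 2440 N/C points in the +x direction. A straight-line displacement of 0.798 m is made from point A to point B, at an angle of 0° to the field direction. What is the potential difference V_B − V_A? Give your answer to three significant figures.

-1950 V

Only the component of displacement along E changes the potential: ΔV = −E·d·cosθ.
ΔV = −(2440 V/m)(0.798 m)cos0° = -1950 V.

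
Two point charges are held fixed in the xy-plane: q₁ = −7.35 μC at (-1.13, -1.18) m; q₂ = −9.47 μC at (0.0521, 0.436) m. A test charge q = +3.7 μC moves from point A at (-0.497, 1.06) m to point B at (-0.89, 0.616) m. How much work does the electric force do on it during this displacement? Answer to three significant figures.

-0.0207 J

The work done by the electric force is W_field = −ΔU = −q(V_B − V_A) = q(V_A − V_B).
At A: distances to the source charges are 2.33 m, 0.831 m; V_A = Σ kqᵢ/rᵢ = -1.31×10⁵ V.
At B: distances to the source charges are 1.81 m, 0.959 m; V_B = Σ kqᵢ/rᵢ = -1.25×10⁵ V.
ΔV = V_B − V_A = 5580 V.
W_field = −qΔV = −(3.70×10⁻⁶ C)(5580 V) = -0.0207 J.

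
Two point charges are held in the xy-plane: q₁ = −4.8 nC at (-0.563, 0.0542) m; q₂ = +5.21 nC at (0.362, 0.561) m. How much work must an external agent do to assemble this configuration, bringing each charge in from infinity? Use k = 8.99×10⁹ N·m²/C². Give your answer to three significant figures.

The work to assemble the configuration equals its total potential energy, U = Σ kqᵢqⱼ/rᵢⱼ over all pairs.
Pair separations: r₁₂ = 1.05 m.
U = (-2.13×10⁻⁷) = -2.13×10⁻⁷ J.

-2.13×10⁻⁷ J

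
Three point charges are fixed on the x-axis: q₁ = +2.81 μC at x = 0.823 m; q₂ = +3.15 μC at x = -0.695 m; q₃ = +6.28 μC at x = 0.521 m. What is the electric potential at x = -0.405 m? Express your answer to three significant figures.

1.79×10⁵ V

Electric potential is a scalar, so the contributions from each charge add algebraically: V = Σ kqᵢ/rᵢ.
Distances from the field point to each charge: r₁ = 1.23 m, r₂ = 0.290 m, r₃ = 0.926 m.
V = k[(2.81×10⁻⁶)/(1.23) + (3.15×10⁻⁶)/(0.290) + (6.28×10⁻⁶)/(0.926)] = 1.79×10⁵ V.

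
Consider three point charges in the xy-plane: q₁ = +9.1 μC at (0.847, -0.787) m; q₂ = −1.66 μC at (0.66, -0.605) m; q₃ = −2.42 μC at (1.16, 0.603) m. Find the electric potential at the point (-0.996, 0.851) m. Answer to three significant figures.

1.64×10⁴ V

The total potential is the scalar sum of each charge's contribution, V = Σ kqᵢ/rᵢ.
Distances from the field point to each charge: r₁ = 2.47 m, r₂ = 2.21 m, r₃ = 2.17 m.
V = k[(9.10×10⁻⁶)/(2.47) + (-1.66×10⁻⁶)/(2.21) + (-2.42×10⁻⁶)/(2.17)] = 1.64×10⁴ V.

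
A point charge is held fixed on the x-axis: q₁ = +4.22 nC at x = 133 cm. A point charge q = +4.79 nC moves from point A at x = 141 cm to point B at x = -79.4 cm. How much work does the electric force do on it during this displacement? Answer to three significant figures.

The work done by the electric force is W_field = −ΔU = −q(V_B − V_A) = q(V_A − V_B).
At A: distance to the source charge is 0.0800 m; V_A = kq₁/r = 474 V.
At B: distance to the source charge is 2.12 m; V_B = kq₁/r = 17.9 V.
ΔV = V_B − V_A = -456 V.
W_field = −qΔV = −(4.79×10⁻⁹ C)(-456 V) = 2.19×10⁻⁶ J.

2.19×10⁻⁶ J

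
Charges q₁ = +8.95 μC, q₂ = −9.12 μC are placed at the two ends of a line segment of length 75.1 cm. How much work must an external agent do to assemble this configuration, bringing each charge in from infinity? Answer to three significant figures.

The work to assemble the configuration equals its total potential energy, U = Σ kqᵢqⱼ/rᵢⱼ over all pairs.
The separation is r = 0.751 m.
U = (-0.977) = -0.977 J.

-0.977 J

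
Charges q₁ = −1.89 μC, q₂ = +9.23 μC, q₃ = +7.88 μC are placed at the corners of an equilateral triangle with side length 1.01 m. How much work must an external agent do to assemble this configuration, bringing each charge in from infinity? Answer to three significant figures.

The assembly work is the sum of pairwise potential energies, U = Σ_{i<j} kqᵢqⱼ/rᵢⱼ.
All three pair separations equal the side length, 1.01 m.
U = (-0.155) + (-0.133) + (0.647) = 0.360 J.

0.360 J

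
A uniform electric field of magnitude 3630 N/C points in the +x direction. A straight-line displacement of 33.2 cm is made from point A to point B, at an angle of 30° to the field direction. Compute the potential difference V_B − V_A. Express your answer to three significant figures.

Only the component of displacement along E changes the potential: ΔV = −E·d·cosθ.
ΔV = −(3630 V/m)(0.332 m)cos30° = -1040 V.

-1040 V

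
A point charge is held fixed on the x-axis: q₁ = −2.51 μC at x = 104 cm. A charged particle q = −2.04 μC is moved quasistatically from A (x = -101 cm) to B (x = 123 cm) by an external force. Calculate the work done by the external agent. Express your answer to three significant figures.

0.220 J

For quasistatic motion the external work equals the change in potential energy: W_ext = qΔV = q(V_B − V_A).
At A: distance to the source charge is 2.05 m; V_A = kq₁/r = -1.10×10⁴ V.
At B: distance to the source charge is 0.190 m; V_B = kq₁/r = -1.19×10⁵ V.
ΔV = V_B − V_A = -1.08×10⁵ V.
W_ext = qΔV = (-2.04×10⁻⁶ C)(-1.08×10⁵ V) = 0.220 J.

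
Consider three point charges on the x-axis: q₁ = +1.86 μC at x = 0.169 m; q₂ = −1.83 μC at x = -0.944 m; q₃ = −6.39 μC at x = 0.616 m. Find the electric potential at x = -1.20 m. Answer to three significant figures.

Electric potential is a scalar, so the contributions from each charge add algebraically: V = Σ kqᵢ/rᵢ.
Distances from the field point to each charge: r₁ = 1.37 m, r₂ = 0.256 m, r₃ = 1.82 m.
V = k[(1.86×10⁻⁶)/(1.37) + (-1.83×10⁻⁶)/(0.256) + (-6.39×10⁻⁶)/(1.82)] = -8.37×10⁴ V.

-8.37×10⁴ V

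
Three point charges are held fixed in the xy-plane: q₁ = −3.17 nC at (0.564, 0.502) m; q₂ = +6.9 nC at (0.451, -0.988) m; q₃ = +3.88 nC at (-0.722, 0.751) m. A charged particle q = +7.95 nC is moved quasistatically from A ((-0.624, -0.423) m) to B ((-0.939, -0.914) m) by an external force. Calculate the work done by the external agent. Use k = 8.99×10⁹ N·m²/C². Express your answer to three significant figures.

-8.13×10⁻⁸ J

For quasistatic motion the external work equals the change in potential energy: W_ext = qΔV = q(V_B − V_A).
At A: distances to the source charges are 1.51 m, 1.21 m, 1.18 m; V_A = Σ kqᵢ/rᵢ = 61.8 V.
At B: distances to the source charges are 2.06 m, 1.39 m, 1.68 m; V_B = Σ kqᵢ/rᵢ = 51.5 V.
ΔV = V_B − V_A = -10.2 V.
W_ext = qΔV = (7.95×10⁻⁹ C)(-10.2 V) = -8.13×10⁻⁸ J.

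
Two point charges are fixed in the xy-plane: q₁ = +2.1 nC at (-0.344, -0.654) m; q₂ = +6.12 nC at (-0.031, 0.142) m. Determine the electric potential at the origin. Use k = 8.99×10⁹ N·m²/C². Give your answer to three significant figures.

The total potential is the scalar sum of each charge's contribution, V = Σ kqᵢ/rᵢ.
Distances from the field point to each charge: r₁ = 0.739 m, r₂ = 0.145 m.
V = k[(2.10×10⁻⁹)/(0.739) + (6.12×10⁻⁹)/(0.145)] = 404 V.

404 V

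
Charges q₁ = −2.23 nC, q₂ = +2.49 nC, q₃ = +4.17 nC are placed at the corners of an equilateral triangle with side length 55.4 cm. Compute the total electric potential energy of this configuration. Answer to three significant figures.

-7.25×10⁻⁸ J

The assembly work is the sum of pairwise potential energies, U = Σ_{i<j} kqᵢqⱼ/rᵢⱼ.
All three pair separations equal the side length, 0.554 m.
U = (-9.01×10⁻⁸) + (-1.51×10⁻⁷) + (1.68×10⁻⁷) = -7.25×10⁻⁸ J.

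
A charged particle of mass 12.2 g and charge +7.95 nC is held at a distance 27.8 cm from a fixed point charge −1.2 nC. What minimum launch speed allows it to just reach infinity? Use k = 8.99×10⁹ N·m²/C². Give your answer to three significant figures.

To just escape, total mechanical energy must reach zero at infinity: ½mv²_min + U = 0, so ½mv²_min = −U = |kQq|/r.
|U| = |kQq|/r = (8.99×10⁹ N·m²/C²)(1.20×10⁻⁹)(7.95×10⁻⁹)/(0.278) = 3.09×10⁻⁷ J.
v_min = √(2|U|/m) = √(2·3.09×10⁻⁷/0.0122) = 7.11×10⁻³ m/s.

7.11×10⁻³ m/s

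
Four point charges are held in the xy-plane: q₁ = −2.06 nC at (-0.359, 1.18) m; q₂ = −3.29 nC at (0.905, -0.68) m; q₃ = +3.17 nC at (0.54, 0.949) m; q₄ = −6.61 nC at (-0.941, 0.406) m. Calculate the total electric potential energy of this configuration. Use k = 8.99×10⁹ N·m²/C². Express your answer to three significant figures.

5.95×10⁻⁹ J

The assembly work is the sum of pairwise potential energies, U = Σ_{i<j} kqᵢqⱼ/rᵢⱼ.
Pair separations: r₁₂ = 2.25 m, r₁₃ = 0.928 m, r₁₄ = 0.968 m, r₂₃ = 1.67 m, r₂₄ = 2.14 m, r₃₄ = 1.58 m.
Summing all 6 pair terms gives U = 5.95×10⁻⁹ J.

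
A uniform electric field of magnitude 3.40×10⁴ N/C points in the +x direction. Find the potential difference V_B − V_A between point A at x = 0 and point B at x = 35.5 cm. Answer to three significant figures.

-1.21×10⁴ V

In a uniform field, potential decreases in the direction of E: V_B − V_A = −E·Δx.
V_B − V_A = −(3.40×10⁴ V/m)(0.355 m) = -1.21×10⁴ V.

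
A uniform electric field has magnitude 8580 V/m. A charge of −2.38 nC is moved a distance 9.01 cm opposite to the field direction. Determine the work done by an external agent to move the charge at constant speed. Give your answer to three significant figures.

The potential change for a displacement 9.01 cm opposite to the field direction is ΔV = +Ed = 773 V.
W_ext = qΔV = -1.84×10⁻⁶ J.

-1.84×10⁻⁶ J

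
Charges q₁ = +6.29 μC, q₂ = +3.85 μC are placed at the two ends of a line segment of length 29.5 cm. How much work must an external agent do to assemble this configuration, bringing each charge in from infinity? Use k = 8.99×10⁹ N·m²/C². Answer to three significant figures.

0.738 J

The work to assemble the configuration equals its total potential energy, U = Σ kqᵢqⱼ/rᵢⱼ over all pairs.
The separation is r = 0.295 m.
U = (0.738) = 0.738 J.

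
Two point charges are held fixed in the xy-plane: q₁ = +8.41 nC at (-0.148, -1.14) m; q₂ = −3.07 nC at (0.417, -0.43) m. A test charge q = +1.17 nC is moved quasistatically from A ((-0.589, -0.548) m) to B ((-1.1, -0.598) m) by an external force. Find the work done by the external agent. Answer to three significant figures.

-2.84×10⁻⁸ J

For quasistatic motion the external work equals the change in potential energy: W_ext = qΔV = q(V_B − V_A).
At A: distances to the source charges are 0.738 m, 1.01 m; V_A = Σ kqᵢ/rᵢ = 75.2 V.
At B: distances to the source charges are 1.10 m, 1.53 m; V_B = Σ kqᵢ/rᵢ = 50.9 V.
ΔV = V_B − V_A = -24.2 V.
W_ext = qΔV = (1.17×10⁻⁹ C)(-24.2 V) = -2.84×10⁻⁸ J.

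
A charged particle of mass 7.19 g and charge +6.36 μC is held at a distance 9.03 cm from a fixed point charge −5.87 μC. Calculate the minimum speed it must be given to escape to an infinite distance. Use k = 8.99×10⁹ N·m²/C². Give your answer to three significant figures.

To just escape, total mechanical energy must reach zero at infinity: ½mv²_min + U = 0, so ½mv²_min = −U = |kQq|/r.
|U| = |kQq|/r = (8.99×10⁹ N·m²/C²)(5.87×10⁻⁶)(6.36×10⁻⁶)/(0.0903) = 3.72 J.
v_min = √(2|U|/m) = √(2·3.72/7.19×10⁻³) = 32.2 m/s.

32.2 m/s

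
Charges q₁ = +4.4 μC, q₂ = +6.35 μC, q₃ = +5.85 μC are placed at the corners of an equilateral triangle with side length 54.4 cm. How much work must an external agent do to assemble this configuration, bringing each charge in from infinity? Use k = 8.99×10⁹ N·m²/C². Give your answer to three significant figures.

The work to assemble the configuration equals its total potential energy, U = Σ kqᵢqⱼ/rᵢⱼ over all pairs.
All three pair separations equal the side length, 0.544 m.
U = (0.462) + (0.425) + (0.614) = 1.50 J.

1.50 J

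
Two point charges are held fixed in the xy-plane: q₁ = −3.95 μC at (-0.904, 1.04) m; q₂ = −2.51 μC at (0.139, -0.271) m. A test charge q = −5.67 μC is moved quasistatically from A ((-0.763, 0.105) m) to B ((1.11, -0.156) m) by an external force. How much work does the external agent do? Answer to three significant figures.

-0.127 J

For quasistatic motion the external work equals the change in potential energy: W_ext = qΔV = q(V_B − V_A).
At A: distances to the source charges are 0.946 m, 0.977 m; V_A = Σ kqᵢ/rᵢ = -6.06×10⁴ V.
At B: distances to the source charges are 2.34 m, 0.978 m; V_B = Σ kqᵢ/rᵢ = -3.82×10⁴ V.
ΔV = V_B − V_A = 2.24×10⁴ V.
W_ext = qΔV = (-5.67×10⁻⁶ C)(2.24×10⁴ V) = -0.127 J.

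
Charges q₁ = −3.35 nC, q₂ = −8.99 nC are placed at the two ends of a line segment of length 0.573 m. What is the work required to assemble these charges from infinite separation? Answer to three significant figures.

The assembly work is the sum of pairwise potential energies, U = Σ_{i<j} kqᵢqⱼ/rᵢⱼ.
The separation is r = 0.573 m.
U = (4.73×10⁻⁷) = 4.73×10⁻⁷ J.

4.73×10⁻⁷ J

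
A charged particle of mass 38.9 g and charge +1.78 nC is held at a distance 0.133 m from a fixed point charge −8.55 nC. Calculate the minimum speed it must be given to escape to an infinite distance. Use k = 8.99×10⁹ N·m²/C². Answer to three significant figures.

To just escape, total mechanical energy must reach zero at infinity: ½mv²_min + U = 0, so ½mv²_min = −U = |kQq|/r.
|U| = |kQq|/r = (8.99×10⁹ N·m²/C²)(8.55×10⁻⁹)(1.78×10⁻⁹)/(0.133) = 1.03×10⁻⁶ J.
v_min = √(2|U|/m) = √(2·1.03×10⁻⁶/0.0389) = 7.27×10⁻³ m/s.

7.27×10⁻³ m/s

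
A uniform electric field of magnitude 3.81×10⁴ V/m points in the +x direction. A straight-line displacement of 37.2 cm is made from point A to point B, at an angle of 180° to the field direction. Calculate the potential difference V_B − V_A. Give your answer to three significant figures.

Only the component of displacement along E changes the potential: ΔV = −E·d·cosθ.
ΔV = −(3.81×10⁴ V/m)(0.372 m)cos180° = 1.42×10⁴ V.

1.42×10⁴ V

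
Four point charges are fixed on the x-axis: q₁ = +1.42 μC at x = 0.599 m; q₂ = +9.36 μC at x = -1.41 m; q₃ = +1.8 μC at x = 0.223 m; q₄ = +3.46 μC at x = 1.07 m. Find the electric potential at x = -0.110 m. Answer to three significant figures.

1.58×10⁵ V

Electric potential is a scalar, so the contributions from each charge add algebraically: V = Σ kqᵢ/rᵢ.
Distances from the field point to each charge: r₁ = 0.709 m, r₂ = 1.30 m, r₃ = 0.333 m, r₄ = 1.18 m.
V = k[(1.42×10⁻⁶)/(0.709) + (9.36×10⁻⁶)/(1.30) + (1.80×10⁻⁶)/(0.333) + (3.46×10⁻⁶)/(1.18)] = 1.58×10⁵ V.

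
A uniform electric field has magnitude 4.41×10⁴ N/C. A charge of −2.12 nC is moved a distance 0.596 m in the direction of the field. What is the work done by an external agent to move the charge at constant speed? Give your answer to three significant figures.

5.57×10⁻⁵ J

The potential change for a displacement 0.596 m in the direction of the field is ΔV = −Ed = -2.63×10⁴ V.
W_ext = qΔV = 5.57×10⁻⁵ J.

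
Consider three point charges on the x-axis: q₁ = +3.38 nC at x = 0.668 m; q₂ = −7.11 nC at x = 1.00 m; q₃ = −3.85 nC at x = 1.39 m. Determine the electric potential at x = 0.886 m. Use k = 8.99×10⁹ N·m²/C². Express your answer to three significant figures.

Electric potential is a scalar, so the contributions from each charge add algebraically: V = Σ kqᵢ/rᵢ.
Distances from the field point to each charge: r₁ = 0.218 m, r₂ = 0.114 m, r₃ = 0.504 m.
V = k[(3.38×10⁻⁹)/(0.218) + (-7.11×10⁻⁹)/(0.114) + (-3.85×10⁻⁹)/(0.504)] = -490 V.

-490 V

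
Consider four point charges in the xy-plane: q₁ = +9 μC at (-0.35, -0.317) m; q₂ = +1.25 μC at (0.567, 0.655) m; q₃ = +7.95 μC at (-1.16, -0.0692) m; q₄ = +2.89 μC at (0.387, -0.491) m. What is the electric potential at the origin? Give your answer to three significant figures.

2.87×10⁵ V

The total potential is the scalar sum of each charge's contribution, V = Σ kqᵢ/rᵢ.
Distances from the field point to each charge: r₁ = 0.472 m, r₂ = 0.866 m, r₃ = 1.16 m, r₄ = 0.625 m.
V = k[(9.00×10⁻⁶)/(0.472) + (1.25×10⁻⁶)/(0.866) + (7.95×10⁻⁶)/(1.16) + (2.89×10⁻⁶)/(0.625)] = 2.87×10⁵ V.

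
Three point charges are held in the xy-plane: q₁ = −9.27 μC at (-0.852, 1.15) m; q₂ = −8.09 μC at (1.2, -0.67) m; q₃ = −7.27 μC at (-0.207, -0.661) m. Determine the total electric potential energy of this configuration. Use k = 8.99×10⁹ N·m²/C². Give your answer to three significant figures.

0.937 J

The work to assemble the configuration equals its total potential energy, U = Σ kqᵢqⱼ/rᵢⱼ over all pairs.
Pair separations: r₁₂ = 2.74 m, r₁₃ = 1.92 m, r₂₃ = 1.41 m.
U = (0.246) + (0.315) + (0.376) = 0.937 J.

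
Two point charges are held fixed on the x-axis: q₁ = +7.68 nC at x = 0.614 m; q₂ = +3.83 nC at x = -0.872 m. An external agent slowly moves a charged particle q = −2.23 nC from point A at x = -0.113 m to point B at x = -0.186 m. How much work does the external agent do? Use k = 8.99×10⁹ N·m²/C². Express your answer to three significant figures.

8.56×10⁻⁹ J

For quasistatic motion the external work equals the change in potential energy: W_ext = qΔV = q(V_B − V_A).
At A: distances to the source charges are 0.727 m, 0.759 m; V_A = Σ kqᵢ/rᵢ = 140 V.
At B: distances to the source charges are 0.800 m, 0.686 m; V_B = Σ kqᵢ/rᵢ = 136 V.
ΔV = V_B − V_A = -3.84 V.
W_ext = qΔV = (-2.23×10⁻⁹ C)(-3.84 V) = 8.56×10⁻⁹ J.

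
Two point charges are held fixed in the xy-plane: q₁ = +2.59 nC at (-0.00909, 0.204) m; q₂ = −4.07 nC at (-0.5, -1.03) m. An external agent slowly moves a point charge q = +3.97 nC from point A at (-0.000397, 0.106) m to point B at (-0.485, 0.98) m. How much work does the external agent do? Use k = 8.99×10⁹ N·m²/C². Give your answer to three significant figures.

For quasistatic motion the external work equals the change in potential energy: W_ext = qΔV = q(V_B − V_A).
At A: distances to the source charges are 0.0984 m, 1.24 m; V_A = Σ kqᵢ/rᵢ = 207 V.
At B: distances to the source charges are 0.910 m, 2.01 m; V_B = Σ kqᵢ/rᵢ = 7.38 V.
ΔV = V_B − V_A = -200 V.
W_ext = qΔV = (3.97×10⁻⁹ C)(-200 V) = -7.93×10⁻⁷ J.

-7.93×10⁻⁷ J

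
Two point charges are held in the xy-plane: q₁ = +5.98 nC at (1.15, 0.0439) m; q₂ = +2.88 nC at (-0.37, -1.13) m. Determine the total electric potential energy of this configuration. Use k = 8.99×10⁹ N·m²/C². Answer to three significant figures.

The work to assemble the configuration equals its total potential energy, U = Σ kqᵢqⱼ/rᵢⱼ over all pairs.
Pair separations: r₁₂ = 1.92 m.
U = (8.06×10⁻⁸) = 8.06×10⁻⁸ J.

8.06×10⁻⁸ J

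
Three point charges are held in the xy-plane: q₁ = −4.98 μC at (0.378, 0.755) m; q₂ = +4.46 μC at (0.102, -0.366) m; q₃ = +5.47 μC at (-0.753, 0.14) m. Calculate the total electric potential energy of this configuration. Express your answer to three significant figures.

The work to assemble the configuration equals its total potential energy, U = Σ kqᵢqⱼ/rᵢⱼ over all pairs.
Pair separations: r₁₂ = 1.15 m, r₁₃ = 1.29 m, r₂₃ = 0.994 m.
U = (-0.173) + (-0.190) + (0.221) = -0.142 J.

-0.142 J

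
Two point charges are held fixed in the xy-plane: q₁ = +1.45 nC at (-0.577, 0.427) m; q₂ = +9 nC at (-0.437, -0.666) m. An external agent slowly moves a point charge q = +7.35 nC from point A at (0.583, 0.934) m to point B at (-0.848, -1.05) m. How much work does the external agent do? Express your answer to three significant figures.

7.32×10⁻⁷ J

For quasistatic motion the external work equals the change in potential energy: W_ext = qΔV = q(V_B − V_A).
At A: distances to the source charges are 1.27 m, 1.90 m; V_A = Σ kqᵢ/rᵢ = 52.9 V.
At B: distances to the source charges are 1.50 m, 0.562 m; V_B = Σ kqᵢ/rᵢ = 153 V.
ΔV = V_B − V_A = 99.6 V.
W_ext = qΔV = (7.35×10⁻⁹ C)(99.6 V) = 7.32×10⁻⁷ J.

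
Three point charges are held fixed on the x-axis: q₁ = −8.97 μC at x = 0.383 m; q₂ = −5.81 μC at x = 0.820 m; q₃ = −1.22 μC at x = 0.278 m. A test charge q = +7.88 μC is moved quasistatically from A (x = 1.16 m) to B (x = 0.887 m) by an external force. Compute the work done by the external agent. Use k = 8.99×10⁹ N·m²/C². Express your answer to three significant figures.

-5.42 J

For quasistatic motion the external work equals the change in potential energy: W_ext = qΔV = q(V_B − V_A).
At A: distances to the source charges are 0.777 m, 0.340 m, 0.882 m; V_A = Σ kqᵢ/rᵢ = -2.70×10⁵ V.
At B: distances to the source charges are 0.504 m, 0.0670 m, 0.609 m; V_B = Σ kqᵢ/rᵢ = -9.58×10⁵ V.
ΔV = V_B − V_A = -6.88×10⁵ V.
W_ext = qΔV = (7.88×10⁻⁶ C)(-6.88×10⁵ V) = -5.42 J.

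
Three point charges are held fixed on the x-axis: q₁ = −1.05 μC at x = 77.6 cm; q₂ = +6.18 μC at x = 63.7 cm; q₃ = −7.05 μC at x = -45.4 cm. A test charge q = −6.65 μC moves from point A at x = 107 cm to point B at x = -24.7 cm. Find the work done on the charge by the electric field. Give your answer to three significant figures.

-2.04 J

The work done by the electric force is W_field = −ΔU = −q(V_B − V_A) = q(V_A − V_B).
At A: distances to the source charges are 0.294 m, 0.433 m, 1.52 m; V_A = Σ kqᵢ/rᵢ = 5.46×10⁴ V.
At B: distances to the source charges are 1.02 m, 0.884 m, 0.207 m; V_B = Σ kqᵢ/rᵢ = -2.53×10⁵ V.
ΔV = V_B − V_A = -3.07×10⁵ V.
W_field = −qΔV = −(-6.65×10⁻⁶ C)(-3.07×10⁵ V) = -2.04 J.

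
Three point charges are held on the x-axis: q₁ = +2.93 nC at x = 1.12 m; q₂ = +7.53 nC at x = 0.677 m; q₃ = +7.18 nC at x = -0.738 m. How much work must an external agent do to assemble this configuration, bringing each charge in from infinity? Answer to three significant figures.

8.93×10⁻⁷ J

The work to assemble the configuration equals its total potential energy, U = Σ kqᵢqⱼ/rᵢⱼ over all pairs.
Pair separations: r₁₂ = 0.443 m, r₁₃ = 1.86 m, r₂₃ = 1.42 m.
U = (4.48×10⁻⁷) + (1.02×10⁻⁷) + (3.43×10⁻⁷) = 8.93×10⁻⁷ J.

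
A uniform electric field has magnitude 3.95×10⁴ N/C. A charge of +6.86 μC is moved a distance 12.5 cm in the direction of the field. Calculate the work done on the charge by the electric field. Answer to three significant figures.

0.0339 J

The potential change for a displacement 12.5 cm in the direction of the field is ΔV = −Ed = -4940 V.
W_field = −qΔV = 0.0339 J.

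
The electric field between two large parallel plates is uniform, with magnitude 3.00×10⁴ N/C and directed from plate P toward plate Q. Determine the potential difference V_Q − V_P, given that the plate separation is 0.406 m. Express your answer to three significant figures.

In a uniform field, potential decreases in the direction of E: ΔV = −E·d for a displacement d parallel to E.
Going from P to Q is a displacement of 0.406 m along the field, so V_Q − V_P = −Ed = -1.22×10⁴ V.

-1.22×10⁴ V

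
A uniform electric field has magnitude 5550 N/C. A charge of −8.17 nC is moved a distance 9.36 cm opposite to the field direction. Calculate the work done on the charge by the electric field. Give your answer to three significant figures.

The potential change for a displacement 9.36 cm opposite to the field direction is ΔV = +Ed = 519 V.
W_field = −qΔV = 4.24×10⁻⁶ J.

4.24×10⁻⁶ J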